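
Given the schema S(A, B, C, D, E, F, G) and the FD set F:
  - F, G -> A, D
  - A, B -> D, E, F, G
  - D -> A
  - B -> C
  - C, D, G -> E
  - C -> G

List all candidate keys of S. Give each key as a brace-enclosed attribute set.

No FD produces {B}, so it must be in every candidate key.
Closure of {A, B} is {A, B, C, D, E, F, G}, the whole schema; {A, B} is a candidate key.
Closure of {B, D} is {A, B, C, D, E, F, G}, the whole schema; {B, D} is a candidate key.
Closure of {B, F} is {A, B, C, D, E, F, G}, the whole schema; {B, F} is a candidate key.
No proper subset of any of these is a key, and no other minimal superkey exists.

{A, B}, {B, D}, {B, F}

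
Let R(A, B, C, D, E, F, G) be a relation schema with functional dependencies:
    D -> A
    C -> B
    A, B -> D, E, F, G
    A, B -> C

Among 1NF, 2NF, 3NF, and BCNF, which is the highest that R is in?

3NF

Candidate keys: {A, B}, {A, C}, {B, D}, {C, D}. Prime attributes: {A, B, C, D}.
D -> A: {D}⁺ = {A, D}, which is not all of the attributes, so the left side is not a superkey — BCNF is violated.
But every attribute on its right side ({A}) is prime, and the same holds for every other non-superkey FD, so 3NF still holds.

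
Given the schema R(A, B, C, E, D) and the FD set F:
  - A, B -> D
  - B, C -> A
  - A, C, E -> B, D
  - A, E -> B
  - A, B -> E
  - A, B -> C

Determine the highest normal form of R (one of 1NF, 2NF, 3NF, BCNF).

Candidate keys: {A, B}, {A, E}, {B, C}. Prime attributes: {A, B, C, E}.
Every FD has a superkey on the left, so the relation is in BCNF.

BCNF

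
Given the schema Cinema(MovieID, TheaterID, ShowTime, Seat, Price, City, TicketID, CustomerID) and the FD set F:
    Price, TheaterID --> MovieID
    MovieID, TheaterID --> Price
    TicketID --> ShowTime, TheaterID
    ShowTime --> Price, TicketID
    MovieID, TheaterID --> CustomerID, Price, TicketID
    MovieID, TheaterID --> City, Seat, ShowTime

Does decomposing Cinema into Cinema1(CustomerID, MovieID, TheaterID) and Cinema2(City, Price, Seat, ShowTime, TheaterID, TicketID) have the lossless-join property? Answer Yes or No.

No

The shared attributes are {TheaterID} and {TheaterID}⁺ = {TheaterID}.
The closure covers neither Cinema1 nor Cinema2 entirely; the join is not lossless.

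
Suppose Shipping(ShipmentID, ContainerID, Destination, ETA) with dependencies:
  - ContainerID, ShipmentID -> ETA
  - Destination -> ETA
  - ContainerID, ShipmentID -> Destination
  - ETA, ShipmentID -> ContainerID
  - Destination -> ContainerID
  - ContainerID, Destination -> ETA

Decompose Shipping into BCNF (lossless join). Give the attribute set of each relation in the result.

Candidate keys of the original relation: {ContainerID, ShipmentID}, {Destination, ShipmentID}, {ETA, ShipmentID}.
In {ContainerID, Destination, ETA, ShipmentID}, {Destination} is not a superkey ({Destination}⁺ restricted to this set is {ContainerID, Destination, ETA}), so split on Destination -> ContainerID, ETA into {ContainerID, Destination, ETA} and {Destination, ShipmentID}.
{ContainerID, Destination, ETA}: every determinant is a superkey — BCNF.
{Destination, ShipmentID}: every determinant is a superkey — BCNF.

{ContainerID, Destination, ETA}; {Destination, ShipmentID}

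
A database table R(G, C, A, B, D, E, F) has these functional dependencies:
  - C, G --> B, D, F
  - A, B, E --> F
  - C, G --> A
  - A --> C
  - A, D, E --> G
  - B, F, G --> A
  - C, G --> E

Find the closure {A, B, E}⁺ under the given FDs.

Start with {A, B, E}.
A, B, E --> F applies; add {F} → now {A, B, E, F}.
A --> C applies; add {C} → now {A, B, C, E, F}.
No further FD applies.

{A, B, C, E, F}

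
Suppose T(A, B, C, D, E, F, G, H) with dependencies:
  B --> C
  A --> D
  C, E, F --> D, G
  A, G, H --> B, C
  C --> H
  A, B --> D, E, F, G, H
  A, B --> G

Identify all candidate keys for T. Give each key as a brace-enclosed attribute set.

{A, B}, {A, C, E, F}, {A, C, G}, {A, G, H}

Attributes never on any right-hand side: {A} — every candidate key must contain it.
{A, B}⁺ = {A, B, C, D, E, F, G, H}, which is every attribute, so {A, B} is a candidate key.
{A, C, G}⁺ = {A, B, C, D, E, F, G, H}, which is every attribute, so {A, C, G} is a candidate key.
{A, G, H}⁺ = {A, B, C, D, E, F, G, H}, which is every attribute, so {A, G, H} is a candidate key.
{A, C, E, F}⁺ = {A, B, C, D, E, F, G, H}, which is every attribute, so {A, C, E, F} is a candidate key.
Any other superkey properly contains one of these, so there are no further candidate keys.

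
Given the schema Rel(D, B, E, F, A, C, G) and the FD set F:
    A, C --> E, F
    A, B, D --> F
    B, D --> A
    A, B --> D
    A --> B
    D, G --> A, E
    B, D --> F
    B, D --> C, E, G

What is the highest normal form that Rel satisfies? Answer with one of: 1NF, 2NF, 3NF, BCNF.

BCNF

Candidate keys: {A}, {B, D}, {D, G}. Prime attributes: {A, B, D, G}.
Every FD has a superkey on the left, so the relation is in BCNF.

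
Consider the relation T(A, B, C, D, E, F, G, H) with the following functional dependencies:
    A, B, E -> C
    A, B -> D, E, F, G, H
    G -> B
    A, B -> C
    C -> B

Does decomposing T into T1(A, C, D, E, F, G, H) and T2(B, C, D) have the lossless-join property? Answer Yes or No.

T1 ∩ T2 = {C, D}; its closure under F is {B, C, D}.
T2 is contained in that closure, so T1 ∩ T2 -> T2 holds and the join is lossless.

Yes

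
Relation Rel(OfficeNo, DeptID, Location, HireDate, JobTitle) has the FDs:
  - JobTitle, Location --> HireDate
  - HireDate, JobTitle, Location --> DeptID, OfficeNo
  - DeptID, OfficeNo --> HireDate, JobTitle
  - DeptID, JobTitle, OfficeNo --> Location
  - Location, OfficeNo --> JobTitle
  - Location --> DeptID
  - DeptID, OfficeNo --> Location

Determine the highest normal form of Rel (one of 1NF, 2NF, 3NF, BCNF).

Candidate keys: {DeptID, OfficeNo}, {JobTitle, Location}, {Location, OfficeNo}. Prime attributes: {DeptID, JobTitle, Location, OfficeNo}.
For Location --> DeptID we have {Location}⁺ = {DeptID, Location}; {Location} is not a superkey, so BCNF fails.
Since {DeptID} ⊆ prime attributes and every other non-superkey FD also has a prime right side, the schema is in 3NF.

3NF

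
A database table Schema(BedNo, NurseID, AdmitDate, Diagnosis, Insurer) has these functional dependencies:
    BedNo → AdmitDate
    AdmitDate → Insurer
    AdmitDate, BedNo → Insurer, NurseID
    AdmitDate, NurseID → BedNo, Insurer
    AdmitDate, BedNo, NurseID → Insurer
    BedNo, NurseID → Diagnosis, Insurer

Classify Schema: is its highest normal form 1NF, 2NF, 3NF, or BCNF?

Candidate keys: {AdmitDate, NurseID}, {BedNo}. Prime attributes: {AdmitDate, BedNo, NurseID}.
AdmitDate → Insurer breaks BCNF: {AdmitDate}⁺ = {AdmitDate, Insurer}, so {AdmitDate} is not a superkey.
AdmitDate → Insurer determines the non-prime attribute {Insurer} from a non-superkey — 3NF is violated.
{AdmitDate} is a proper subset of the key {AdmitDate, NurseID}, and {AdmitDate}⁺ contains the non-prime attribute {Insurer} — a partial dependency, so 2NF is violated.

1NF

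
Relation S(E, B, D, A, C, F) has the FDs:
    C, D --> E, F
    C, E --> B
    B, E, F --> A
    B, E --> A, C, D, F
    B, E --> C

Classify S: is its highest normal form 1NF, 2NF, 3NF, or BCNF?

BCNF

Candidate keys: {B, E}, {C, D}, {C, E}. Prime attributes: {B, C, D, E}.
The left-hand side of every FD is a superkey, so BCNF is satisfied.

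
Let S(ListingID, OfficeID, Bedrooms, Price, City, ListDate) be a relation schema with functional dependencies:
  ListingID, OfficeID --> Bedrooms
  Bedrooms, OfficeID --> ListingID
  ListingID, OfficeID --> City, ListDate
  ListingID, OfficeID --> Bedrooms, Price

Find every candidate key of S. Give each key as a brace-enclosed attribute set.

{Bedrooms, OfficeID}, {ListingID, OfficeID}

No FD produces {OfficeID}, so it must be in every candidate key.
{Bedrooms, OfficeID}⁺ = {Bedrooms, City, ListDate, ListingID, OfficeID, Price} — all of the relation — so {Bedrooms, OfficeID} is a candidate key.
{ListingID, OfficeID}⁺ = {Bedrooms, City, ListDate, ListingID, OfficeID, Price} — all of the relation — so {ListingID, OfficeID} is a candidate key.
These are minimal and exhaustive — every other superkey contains one of them.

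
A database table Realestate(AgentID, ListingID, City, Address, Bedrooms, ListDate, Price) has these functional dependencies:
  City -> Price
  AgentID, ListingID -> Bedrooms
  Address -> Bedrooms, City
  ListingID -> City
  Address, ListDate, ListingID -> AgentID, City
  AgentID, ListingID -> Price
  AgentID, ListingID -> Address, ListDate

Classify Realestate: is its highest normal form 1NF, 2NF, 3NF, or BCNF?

1NF

Candidate keys: {Address, ListDate, ListingID}, {AgentID, ListingID}. Prime attributes: {Address, AgentID, ListDate, ListingID}.
City -> Price: {City}⁺ = {City, Price}, which is not all of the attributes, so the left side is not a superkey — BCNF is violated.
Because {Price} is non-prime and the left side of City -> Price is not a superkey, the relation is not in 3NF.
Since {ListingID} ⊂ {AgentID, ListingID} and {ListingID}⁺ ⊇ {City, Price} with {City, Price} non-prime, there is a partial dependency; 2NF fails.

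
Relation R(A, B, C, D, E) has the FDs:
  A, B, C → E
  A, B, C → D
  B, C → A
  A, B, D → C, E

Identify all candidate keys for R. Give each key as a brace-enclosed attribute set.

Attributes never on any right-hand side: {B} — every candidate key must contain it.
Closure of {B, C} is {A, B, C, D, E}, the whole schema; {B, C} is a candidate key.
Closure of {A, B, D} is {A, B, C, D, E}, the whole schema; {A, B, D} is a candidate key.
Any other superkey properly contains one of these, so there are no further candidate keys.

{A, B, D}, {B, C}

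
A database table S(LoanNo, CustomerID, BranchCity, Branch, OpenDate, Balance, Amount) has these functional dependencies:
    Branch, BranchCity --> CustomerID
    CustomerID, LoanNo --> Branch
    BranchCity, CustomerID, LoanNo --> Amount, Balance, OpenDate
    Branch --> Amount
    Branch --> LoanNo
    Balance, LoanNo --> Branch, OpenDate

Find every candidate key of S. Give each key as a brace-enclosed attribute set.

{BranchCity} never appears on the right of any FD, so every key must include it.
{Branch, BranchCity}⁺ = {Amount, Balance, Branch, BranchCity, CustomerID, LoanNo, OpenDate}, which is every attribute, so {Branch, BranchCity} is a candidate key.
{Balance, BranchCity, LoanNo}⁺ = {Amount, Balance, Branch, BranchCity, CustomerID, LoanNo, OpenDate}, which is every attribute, so {Balance, BranchCity, LoanNo} is a candidate key.
{BranchCity, CustomerID, LoanNo}⁺ = {Amount, Balance, Branch, BranchCity, CustomerID, LoanNo, OpenDate}, which is every attribute, so {BranchCity, CustomerID, LoanNo} is a candidate key.
No proper subset of any of these is a key, and no other minimal superkey exists.

{Balance, BranchCity, LoanNo}, {Branch, BranchCity}, {BranchCity, CustomerID, LoanNo}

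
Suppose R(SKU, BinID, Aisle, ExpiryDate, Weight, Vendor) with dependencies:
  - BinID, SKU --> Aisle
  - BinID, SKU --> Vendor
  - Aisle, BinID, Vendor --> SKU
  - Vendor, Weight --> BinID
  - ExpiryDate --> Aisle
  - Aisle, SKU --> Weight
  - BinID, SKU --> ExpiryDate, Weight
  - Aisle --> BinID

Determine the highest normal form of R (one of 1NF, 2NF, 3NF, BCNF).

3NF

Candidate keys: {Aisle, SKU}, {Aisle, Vendor}, {BinID, SKU}, {ExpiryDate, SKU}, {ExpiryDate, Vendor}, {SKU, Vendor, Weight}. Prime attributes: {Aisle, BinID, ExpiryDate, SKU, Vendor, Weight}.
Vendor, Weight --> BinID: {Vendor, Weight}⁺ = {BinID, Vendor, Weight}, which is not all of the attributes, so the left side is not a superkey — BCNF is violated.
Its right-hand attributes {BinID} are all prime, as are those of every other non-superkey FD — the relation is in 3NF.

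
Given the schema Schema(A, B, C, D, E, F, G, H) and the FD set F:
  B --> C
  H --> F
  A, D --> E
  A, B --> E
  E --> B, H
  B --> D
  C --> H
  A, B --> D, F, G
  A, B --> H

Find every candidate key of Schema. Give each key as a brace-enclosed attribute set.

Attributes never on any right-hand side: {A} — every candidate key must contain it.
{A, B}⁺ = {A, B, C, D, E, F, G, H} — all of the relation — so {A, B} is a candidate key.
{A, D}⁺ = {A, B, C, D, E, F, G, H} — all of the relation — so {A, D} is a candidate key.
{A, E}⁺ = {A, B, C, D, E, F, G, H} — all of the relation — so {A, E} is a candidate key.
No proper subset of any of these is a key, and no other minimal superkey exists.

{A, B}, {A, D}, {A, E}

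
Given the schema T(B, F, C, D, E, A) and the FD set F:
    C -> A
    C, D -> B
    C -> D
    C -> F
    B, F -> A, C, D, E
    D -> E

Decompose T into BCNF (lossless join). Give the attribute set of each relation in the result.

Candidate keys of the original relation: {B, F}, {C}.
In {A, B, C, D, E, F}, {D} is not a superkey ({D}⁺ restricted to this set is {D, E}), so split on D -> E into {D, E} and {A, B, C, D, F}.
{D, E} is in BCNF.
{A, B, C, D, F} is in BCNF.

{A, B, C, D, F}; {D, E}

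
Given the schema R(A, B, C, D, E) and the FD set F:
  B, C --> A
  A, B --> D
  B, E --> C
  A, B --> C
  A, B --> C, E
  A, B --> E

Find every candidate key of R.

{A, B}, {B, C}, {B, E}

{B} never appears on the right of any FD, so every key must include it.
{A, B}⁺ = {A, B, C, D, E} — all of the relation — so {A, B} is a candidate key.
{B, C}⁺ = {A, B, C, D, E} — all of the relation — so {B, C} is a candidate key.
{B, E}⁺ = {A, B, C, D, E} — all of the relation — so {B, E} is a candidate key.
Any other superkey properly contains one of these, so there are no further candidate keys.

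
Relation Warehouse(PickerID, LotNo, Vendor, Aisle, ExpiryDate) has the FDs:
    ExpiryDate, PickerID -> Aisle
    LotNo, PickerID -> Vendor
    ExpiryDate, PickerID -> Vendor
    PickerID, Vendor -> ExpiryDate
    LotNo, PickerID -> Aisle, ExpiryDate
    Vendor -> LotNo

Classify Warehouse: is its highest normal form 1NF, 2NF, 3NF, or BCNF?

Candidate keys: {ExpiryDate, PickerID}, {LotNo, PickerID}, {PickerID, Vendor}. Prime attributes: {ExpiryDate, LotNo, PickerID, Vendor}.
Vendor -> LotNo breaks BCNF: {Vendor}⁺ = {LotNo, Vendor}, so {Vendor} is not a superkey.
Since {LotNo} ⊆ prime attributes and every other non-superkey FD also has a prime right side, the schema is in 3NF.

3NF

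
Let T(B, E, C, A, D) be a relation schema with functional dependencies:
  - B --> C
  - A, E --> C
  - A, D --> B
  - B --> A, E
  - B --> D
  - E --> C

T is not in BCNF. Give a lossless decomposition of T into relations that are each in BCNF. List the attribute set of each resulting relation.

{A, B, D, E}; {C, E}

Candidate keys of the original relation: {A, D}, {B}.
In {A, B, C, D, E}, {A, E} is not a superkey ({A, E}⁺ restricted to this set is {A, C, E}), so split on A, E --> C into {A, C, E} and {A, B, D, E}.
In {A, C, E}, {E} is not a superkey ({E}⁺ restricted to this set is {C, E}), so split on E --> C into {C, E} and {A, E}.
{C, E}: every determinant is a superkey — BCNF.
{A, E}: every determinant is a superkey — BCNF.
{A, B, D, E}: every determinant is a superkey — BCNF.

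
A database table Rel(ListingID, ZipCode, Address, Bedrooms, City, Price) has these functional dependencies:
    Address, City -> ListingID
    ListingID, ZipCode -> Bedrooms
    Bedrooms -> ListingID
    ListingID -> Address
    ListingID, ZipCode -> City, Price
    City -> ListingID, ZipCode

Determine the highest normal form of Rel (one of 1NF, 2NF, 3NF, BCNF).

1NF

Candidate keys: {Bedrooms, ZipCode}, {City}, {ListingID, ZipCode}. Prime attributes: {Bedrooms, City, ListingID, ZipCode}.
For Bedrooms -> ListingID we have {Bedrooms}⁺ = {Address, Bedrooms, ListingID}; {Bedrooms} is not a superkey, so BCNF fails.
ListingID -> Address determines the non-prime attribute {Address} from a non-superkey — 3NF is violated.
{Bedrooms} is a proper subset of the key {Bedrooms, ZipCode}, and {Bedrooms}⁺ contains the non-prime attribute {Address} — a partial dependency, so 2NF is violated.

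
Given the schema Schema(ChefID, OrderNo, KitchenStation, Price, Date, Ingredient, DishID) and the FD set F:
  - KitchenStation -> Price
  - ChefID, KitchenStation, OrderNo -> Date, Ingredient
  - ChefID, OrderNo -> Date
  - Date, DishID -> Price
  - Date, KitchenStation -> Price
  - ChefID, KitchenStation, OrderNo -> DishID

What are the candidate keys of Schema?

{ChefID, KitchenStation, OrderNo}

No FD produces {ChefID, KitchenStation, OrderNo}, so they must be in every candidate key.
Closure of {ChefID, KitchenStation, OrderNo} is {ChefID, Date, DishID, Ingredient, KitchenStation, OrderNo, Price}, the whole schema; {ChefID, KitchenStation, OrderNo} is a candidate key.
No smaller or unrelated set reaches every attribute, so there are no other keys.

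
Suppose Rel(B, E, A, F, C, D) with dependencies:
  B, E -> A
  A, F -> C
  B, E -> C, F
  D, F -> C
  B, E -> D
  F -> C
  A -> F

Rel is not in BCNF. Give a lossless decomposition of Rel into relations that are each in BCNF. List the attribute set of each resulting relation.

Candidate key of the original relation: {B, E}.
{A, B, C, D, E, F}: {A, F} determines {A, C, F} here but is not a superkey — split on A, F -> C, giving {A, C, F} and {A, B, D, E, F}.
{A, C, F}: {F} determines {C, F} here but is not a superkey — split on F -> C, giving {C, F} and {A, F}.
{C, F} is in BCNF.
{A, F} is in BCNF.
{A, B, D, E, F}: {A} determines {A, F} here but is not a superkey — split on A -> F, giving {A, F} and {A, B, D, E}.
{A, F} is in BCNF.
{A, B, D, E} is in BCNF.

{A, B, D, E}; {A, F}; {C, F}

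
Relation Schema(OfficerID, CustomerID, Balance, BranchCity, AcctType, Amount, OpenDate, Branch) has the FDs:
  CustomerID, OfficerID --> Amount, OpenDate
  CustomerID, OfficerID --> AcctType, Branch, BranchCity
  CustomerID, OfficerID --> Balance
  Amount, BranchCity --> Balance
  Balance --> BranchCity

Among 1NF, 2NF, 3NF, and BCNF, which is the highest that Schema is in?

Candidate key: {CustomerID, OfficerID}. Prime attributes: {CustomerID, OfficerID}.
Amount, BranchCity --> Balance breaks BCNF: {Amount, BranchCity}⁺ = {Amount, Balance, BranchCity}, so {Amount, BranchCity} is not a superkey.
Amount, BranchCity --> Balance has non-prime {Balance} on the right and a non-superkey on the left, so 3NF fails.
No proper subset of a key has a non-prime attribute in its closure, so there is no partial dependency; 2NF holds.

2NF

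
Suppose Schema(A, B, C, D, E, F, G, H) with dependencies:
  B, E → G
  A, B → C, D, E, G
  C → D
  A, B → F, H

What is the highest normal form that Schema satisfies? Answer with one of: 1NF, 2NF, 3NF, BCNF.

Candidate key: {A, B}. Prime attributes: {A, B}.
For B, E → G we have {B, E}⁺ = {B, E, G}; {B, E} is not a superkey, so BCNF fails.
B, E → G has non-prime {G} on the right and a non-superkey on the left, so 3NF fails.
Checking every proper subset of each key, none determines a non-prime attribute — 2NF is satisfied.

2NF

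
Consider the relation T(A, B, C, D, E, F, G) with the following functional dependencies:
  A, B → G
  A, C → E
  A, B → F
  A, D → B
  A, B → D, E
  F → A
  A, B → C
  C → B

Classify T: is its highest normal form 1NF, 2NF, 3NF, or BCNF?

Candidate keys: {A, B}, {A, C}, {A, D}, {B, F}, {C, F}, {D, F}. Prime attributes: {A, B, C, D, F}.
For F → A we have {F}⁺ = {A, F}; {F} is not a superkey, so BCNF fails.
Its right-hand attributes {A} are all prime, as are those of every other non-superkey FD — the relation is in 3NF.

3NF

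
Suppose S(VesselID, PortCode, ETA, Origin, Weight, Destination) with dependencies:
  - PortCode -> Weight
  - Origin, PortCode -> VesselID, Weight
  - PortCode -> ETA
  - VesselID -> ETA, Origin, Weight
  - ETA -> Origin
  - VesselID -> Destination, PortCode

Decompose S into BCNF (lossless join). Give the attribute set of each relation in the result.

{Destination, ETA, PortCode, VesselID, Weight}; {ETA, Origin}

Candidate keys of the original relation: {PortCode}, {VesselID}.
Within {Destination, ETA, Origin, PortCode, VesselID, Weight}: {ETA}⁺ ∩ {Destination, ETA, Origin, PortCode, VesselID, Weight} = {ETA, Origin}, not the whole set, so ETA -> Origin violates BCNF; decompose into {ETA, Origin} and {Destination, ETA, PortCode, VesselID, Weight}.
{ETA, Origin}: every determinant is a superkey — BCNF.
{Destination, ETA, PortCode, VesselID, Weight}: every determinant is a superkey — BCNF.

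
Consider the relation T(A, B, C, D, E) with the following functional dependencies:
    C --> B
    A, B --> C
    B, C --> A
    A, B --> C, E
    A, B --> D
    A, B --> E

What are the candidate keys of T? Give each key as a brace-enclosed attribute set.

{A, B}, {C}

{C} is a candidate key since {C}⁺ = {A, B, C, D, E} covers every attribute.
{A, B} is a candidate key since {A, B}⁺ = {A, B, C, D, E} covers every attribute.
Any other superkey properly contains one of these, so there are no further candidate keys.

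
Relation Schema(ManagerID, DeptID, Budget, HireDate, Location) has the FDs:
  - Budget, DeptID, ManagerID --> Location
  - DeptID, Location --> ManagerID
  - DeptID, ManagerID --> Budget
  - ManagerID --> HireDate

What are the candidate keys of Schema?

{DeptID, Location}, {DeptID, ManagerID}

Attributes never on any right-hand side: {DeptID} — every candidate key must contain it.
{DeptID, Location}⁺ = {Budget, DeptID, HireDate, Location, ManagerID} — all of the relation — so {DeptID, Location} is a candidate key.
{DeptID, ManagerID}⁺ = {Budget, DeptID, HireDate, Location, ManagerID} — all of the relation — so {DeptID, ManagerID} is a candidate key.
These are minimal and exhaustive — every other superkey contains one of them.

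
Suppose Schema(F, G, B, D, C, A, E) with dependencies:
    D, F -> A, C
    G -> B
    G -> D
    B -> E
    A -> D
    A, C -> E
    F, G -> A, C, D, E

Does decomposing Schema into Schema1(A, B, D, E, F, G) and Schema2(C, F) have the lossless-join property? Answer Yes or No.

No

Schema1 ∩ Schema2 = {F}; its closure under F is {F}.
The closure covers neither Schema1 nor Schema2 entirely; the join is not lossless.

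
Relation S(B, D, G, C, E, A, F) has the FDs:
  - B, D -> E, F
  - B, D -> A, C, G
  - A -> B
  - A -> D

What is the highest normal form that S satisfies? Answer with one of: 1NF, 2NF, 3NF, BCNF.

BCNF

Candidate keys: {A}, {B, D}. Prime attributes: {A, B, D}.
Every FD has a superkey on the left, so the relation is in BCNF.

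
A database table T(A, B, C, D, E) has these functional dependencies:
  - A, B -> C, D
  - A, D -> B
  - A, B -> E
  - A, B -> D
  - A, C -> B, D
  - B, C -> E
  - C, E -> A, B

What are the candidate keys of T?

{A, B}, {A, C}, {A, D}, {B, C}, {C, E}

Closure of {A, B} is {A, B, C, D, E}, the whole schema; {A, B} is a candidate key.
Closure of {A, C} is {A, B, C, D, E}, the whole schema; {A, C} is a candidate key.
Closure of {A, D} is {A, B, C, D, E}, the whole schema; {A, D} is a candidate key.
Closure of {B, C} is {A, B, C, D, E}, the whole schema; {B, C} is a candidate key.
Closure of {C, E} is {A, B, C, D, E}, the whole schema; {C, E} is a candidate key.
These are minimal and exhaustive — every other superkey contains one of them.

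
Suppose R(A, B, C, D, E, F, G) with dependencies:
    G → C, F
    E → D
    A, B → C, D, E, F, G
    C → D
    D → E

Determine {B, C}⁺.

{B, C, D, E}

Start with {B, C}.
C → D applies; add {D} → now {B, C, D}.
D → E applies; add {E} → now {B, C, D, E}.
No further FD applies.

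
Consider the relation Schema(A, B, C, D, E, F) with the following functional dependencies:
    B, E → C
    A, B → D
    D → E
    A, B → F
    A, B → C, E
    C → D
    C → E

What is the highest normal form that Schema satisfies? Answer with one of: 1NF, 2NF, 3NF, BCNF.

Candidate key: {A, B}. Prime attributes: {A, B}.
B, E → C: {B, E}⁺ = {B, C, D, E}, which is not all of the attributes, so the left side is not a superkey — BCNF is violated.
B, E → C has non-prime {C} on the right and a non-superkey on the left, so 3NF fails.
Checking every proper subset of each key, none determines a non-prime attribute — 2NF is satisfied.

2NF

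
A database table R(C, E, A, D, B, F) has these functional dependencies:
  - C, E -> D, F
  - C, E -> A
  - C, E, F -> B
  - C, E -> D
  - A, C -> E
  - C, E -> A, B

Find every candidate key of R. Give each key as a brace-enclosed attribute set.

{C} never appears on the right of any FD, so every key must include it.
{A, C}⁺ = {A, B, C, D, E, F}, which is every attribute, so {A, C} is a candidate key.
{C, E}⁺ = {A, B, C, D, E, F}, which is every attribute, so {C, E} is a candidate key.
These are minimal and exhaustive — every other superkey contains one of them.

{A, C}, {C, E}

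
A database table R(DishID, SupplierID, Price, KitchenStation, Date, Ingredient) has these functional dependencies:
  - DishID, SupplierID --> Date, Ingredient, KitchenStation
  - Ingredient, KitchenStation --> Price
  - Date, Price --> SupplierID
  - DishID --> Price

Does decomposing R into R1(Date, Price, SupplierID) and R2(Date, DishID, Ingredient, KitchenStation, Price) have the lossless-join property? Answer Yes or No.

Yes

R1 ∩ R2 = {Date, Price}; its closure under F is {Date, Price, SupplierID}.
This includes all of R1, so the common attributes are a superkey of R1 — the join is lossless.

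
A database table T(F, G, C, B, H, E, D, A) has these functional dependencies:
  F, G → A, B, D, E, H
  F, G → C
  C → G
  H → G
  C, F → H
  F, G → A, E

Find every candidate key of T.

No FD produces {F}, so it must be in every candidate key.
{C, F}⁺ = {A, B, C, D, E, F, G, H} — all of the relation — so {C, F} is a candidate key.
{F, G}⁺ = {A, B, C, D, E, F, G, H} — all of the relation — so {F, G} is a candidate key.
{F, H}⁺ = {A, B, C, D, E, F, G, H} — all of the relation — so {F, H} is a candidate key.
Any other superkey properly contains one of these, so there are no further candidate keys.

{C, F}, {F, G}, {F, H}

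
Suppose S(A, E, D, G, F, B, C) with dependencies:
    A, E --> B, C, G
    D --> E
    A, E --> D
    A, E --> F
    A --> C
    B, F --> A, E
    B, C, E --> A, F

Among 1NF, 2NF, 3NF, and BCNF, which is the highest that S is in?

3NF

Candidate keys: {A, D}, {A, E}, {B, C, D}, {B, C, E}, {B, F}. Prime attributes: {A, B, C, D, E, F}.
D --> E: {D}⁺ = {D, E}, which is not all of the attributes, so the left side is not a superkey — BCNF is violated.
But every attribute on its right side ({E}) is prime, and the same holds for every other non-superkey FD, so 3NF still holds.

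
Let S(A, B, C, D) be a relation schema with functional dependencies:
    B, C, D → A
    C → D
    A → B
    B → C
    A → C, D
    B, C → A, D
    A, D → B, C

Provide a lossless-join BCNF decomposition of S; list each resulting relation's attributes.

{A, B, C}; {C, D}

Candidate keys of the original relation: {A}, {B}.
In {A, B, C, D}, {C} is not a superkey ({C}⁺ restricted to this set is {C, D}), so split on C → D into {C, D} and {A, B, C}.
{C, D}: every determinant is a superkey — BCNF.
{A, B, C}: every determinant is a superkey — BCNF.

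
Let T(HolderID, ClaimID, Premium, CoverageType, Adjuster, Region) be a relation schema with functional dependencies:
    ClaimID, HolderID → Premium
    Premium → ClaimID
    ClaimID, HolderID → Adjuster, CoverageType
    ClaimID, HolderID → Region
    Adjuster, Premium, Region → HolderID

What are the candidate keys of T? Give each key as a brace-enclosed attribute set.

{ClaimID, HolderID}⁺ = {Adjuster, ClaimID, CoverageType, HolderID, Premium, Region} — all of the relation — so {ClaimID, HolderID} is a candidate key.
{HolderID, Premium}⁺ = {Adjuster, ClaimID, CoverageType, HolderID, Premium, Region} — all of the relation — so {HolderID, Premium} is a candidate key.
{Adjuster, Premium, Region}⁺ = {Adjuster, ClaimID, CoverageType, HolderID, Premium, Region} — all of the relation — so {Adjuster, Premium, Region} is a candidate key.
No proper subset of any of these is a key, and no other minimal superkey exists.

{Adjuster, Premium, Region}, {ClaimID, HolderID}, {HolderID, Premium}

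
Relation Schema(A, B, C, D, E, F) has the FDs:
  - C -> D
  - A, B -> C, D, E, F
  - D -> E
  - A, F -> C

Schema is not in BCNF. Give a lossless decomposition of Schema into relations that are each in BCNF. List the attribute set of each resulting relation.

Candidate key of the original relation: {A, B}.
{A, B, C, D, E, F}: {C} determines {C, D, E} here but is not a superkey — split on C -> D, E, giving {C, D, E} and {A, B, C, F}.
{C, D, E}: {D} determines {D, E} here but is not a superkey — split on D -> E, giving {D, E} and {C, D}.
{D, E} is in BCNF.
{C, D} is in BCNF.
{A, B, C, F}: {A, F} determines {A, C, F} here but is not a superkey — split on A, F -> C, giving {A, C, F} and {A, B, F}.
{A, C, F} is in BCNF.
{A, B, F} is in BCNF.

{A, B, F}; {A, C, F}; {C, D}; {D, E}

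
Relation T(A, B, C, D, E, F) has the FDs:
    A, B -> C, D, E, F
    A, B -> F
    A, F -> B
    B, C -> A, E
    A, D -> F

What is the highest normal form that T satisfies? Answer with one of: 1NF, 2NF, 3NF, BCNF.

Candidate keys: {A, B}, {A, D}, {A, F}, {B, C}. Prime attributes: {A, B, C, D, F}.
Each dependency's left side is a superkey — BCNF holds.

BCNF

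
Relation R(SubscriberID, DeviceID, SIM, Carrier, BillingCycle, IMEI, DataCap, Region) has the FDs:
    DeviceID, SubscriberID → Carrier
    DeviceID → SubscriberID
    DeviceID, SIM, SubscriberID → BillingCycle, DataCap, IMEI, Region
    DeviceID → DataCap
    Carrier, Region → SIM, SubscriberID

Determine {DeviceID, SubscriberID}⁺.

Start with {DeviceID, SubscriberID}.
DeviceID, SubscriberID → Carrier applies; add {Carrier} → now {Carrier, DeviceID, SubscriberID}.
DeviceID → DataCap applies; add {DataCap} → now {Carrier, DataCap, DeviceID, SubscriberID}.
No further FD applies.

{Carrier, DataCap, DeviceID, SubscriberID}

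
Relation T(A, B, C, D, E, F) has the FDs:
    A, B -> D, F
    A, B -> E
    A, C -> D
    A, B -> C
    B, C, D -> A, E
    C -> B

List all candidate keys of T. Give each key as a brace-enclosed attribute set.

{A, B}, {A, C}, {C, D}

{A, B}⁺ = {A, B, C, D, E, F}, which is every attribute, so {A, B} is a candidate key.
{A, C}⁺ = {A, B, C, D, E, F}, which is every attribute, so {A, C} is a candidate key.
{C, D}⁺ = {A, B, C, D, E, F}, which is every attribute, so {C, D} is a candidate key.
Any other superkey properly contains one of these, so there are no further candidate keys.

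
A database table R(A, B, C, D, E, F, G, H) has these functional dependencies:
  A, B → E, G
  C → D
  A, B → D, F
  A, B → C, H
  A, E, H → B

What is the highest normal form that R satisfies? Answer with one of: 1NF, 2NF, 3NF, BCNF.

Candidate keys: {A, B}, {A, E, H}. Prime attributes: {A, B, E, H}.
C → D: {C}⁺ = {C, D}, which is not all of the attributes, so the left side is not a superkey — BCNF is violated.
C → D has non-prime {D} on the right and a non-superkey on the left, so 3NF fails.
No proper subset of a key has a non-prime attribute in its closure, so there is no partial dependency; 2NF holds.

2NF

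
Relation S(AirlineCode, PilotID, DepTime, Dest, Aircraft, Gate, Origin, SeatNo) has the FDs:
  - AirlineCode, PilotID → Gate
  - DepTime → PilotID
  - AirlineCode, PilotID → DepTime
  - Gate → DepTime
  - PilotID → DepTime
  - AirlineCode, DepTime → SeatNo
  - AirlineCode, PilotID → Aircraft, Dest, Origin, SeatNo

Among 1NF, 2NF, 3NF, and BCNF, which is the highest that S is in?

Candidate keys: {AirlineCode, DepTime}, {AirlineCode, Gate}, {AirlineCode, PilotID}. Prime attributes: {AirlineCode, DepTime, Gate, PilotID}.
DepTime → PilotID: {DepTime}⁺ = {DepTime, PilotID}, which is not all of the attributes, so the left side is not a superkey — BCNF is violated.
But every attribute on its right side ({PilotID}) is prime, and the same holds for every other non-superkey FD, so 3NF still holds.

3NF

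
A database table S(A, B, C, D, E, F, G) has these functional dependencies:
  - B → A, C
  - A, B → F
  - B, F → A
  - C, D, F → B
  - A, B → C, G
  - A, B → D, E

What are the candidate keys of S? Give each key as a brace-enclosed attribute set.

{B}, {C, D, F}

{B} is a candidate key since {B}⁺ = {A, B, C, D, E, F, G} covers every attribute.
{C, D, F} is a candidate key since {C, D, F}⁺ = {A, B, C, D, E, F, G} covers every attribute.
These are minimal and exhaustive — every other superkey contains one of them.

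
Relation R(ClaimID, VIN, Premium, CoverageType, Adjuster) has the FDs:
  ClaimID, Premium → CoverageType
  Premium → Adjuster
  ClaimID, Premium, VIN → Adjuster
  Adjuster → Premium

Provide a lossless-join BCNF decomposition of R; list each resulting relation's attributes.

{Adjuster, Premium}; {ClaimID, CoverageType, Premium}; {ClaimID, Premium, VIN}

Candidate keys of the original relation: {Adjuster, ClaimID, VIN}, {ClaimID, Premium, VIN}.
In {Adjuster, ClaimID, CoverageType, Premium, VIN}, {ClaimID, Premium} is not a superkey ({ClaimID, Premium}⁺ restricted to this set is {Adjuster, ClaimID, CoverageType, Premium}), so split on ClaimID, Premium → Adjuster, CoverageType into {Adjuster, ClaimID, CoverageType, Premium} and {ClaimID, Premium, VIN}.
In {Adjuster, ClaimID, CoverageType, Premium}, {Premium} is not a superkey ({Premium}⁺ restricted to this set is {Adjuster, Premium}), so split on Premium → Adjuster into {Adjuster, Premium} and {ClaimID, CoverageType, Premium}.
{Adjuster, Premium}: every determinant is a superkey — BCNF.
{ClaimID, CoverageType, Premium}: every determinant is a superkey — BCNF.
{ClaimID, Premium, VIN}: every determinant is a superkey — BCNF.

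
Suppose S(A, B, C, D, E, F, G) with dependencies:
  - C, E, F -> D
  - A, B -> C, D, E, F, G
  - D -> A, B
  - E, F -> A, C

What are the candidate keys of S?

{A, B}, {D}, {E, F}

{D}⁺ = {A, B, C, D, E, F, G} — all of the relation — so {D} is a candidate key.
{A, B}⁺ = {A, B, C, D, E, F, G} — all of the relation — so {A, B} is a candidate key.
{E, F}⁺ = {A, B, C, D, E, F, G} — all of the relation — so {E, F} is a candidate key.
No proper subset of any of these is a key, and no other minimal superkey exists.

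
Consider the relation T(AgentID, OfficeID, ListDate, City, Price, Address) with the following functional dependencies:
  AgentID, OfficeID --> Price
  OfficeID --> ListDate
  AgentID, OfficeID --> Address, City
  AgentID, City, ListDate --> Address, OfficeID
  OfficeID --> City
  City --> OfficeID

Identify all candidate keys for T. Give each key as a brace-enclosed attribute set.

No FD produces {AgentID}, so it must be in every candidate key.
{AgentID, City} is a candidate key since {AgentID, City}⁺ = {Address, AgentID, City, ListDate, OfficeID, Price} covers every attribute.
{AgentID, OfficeID} is a candidate key since {AgentID, OfficeID}⁺ = {Address, AgentID, City, ListDate, OfficeID, Price} covers every attribute.
These are minimal and exhaustive — every other superkey contains one of them.

{AgentID, City}, {AgentID, OfficeID}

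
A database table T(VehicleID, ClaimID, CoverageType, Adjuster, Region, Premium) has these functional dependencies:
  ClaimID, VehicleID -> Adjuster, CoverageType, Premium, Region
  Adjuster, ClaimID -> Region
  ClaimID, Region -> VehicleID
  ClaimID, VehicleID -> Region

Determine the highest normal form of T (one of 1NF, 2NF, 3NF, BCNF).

Candidate keys: {Adjuster, ClaimID}, {ClaimID, Region}, {ClaimID, VehicleID}. Prime attributes: {Adjuster, ClaimID, Region, VehicleID}.
Each dependency's left side is a superkey — BCNF holds.

BCNF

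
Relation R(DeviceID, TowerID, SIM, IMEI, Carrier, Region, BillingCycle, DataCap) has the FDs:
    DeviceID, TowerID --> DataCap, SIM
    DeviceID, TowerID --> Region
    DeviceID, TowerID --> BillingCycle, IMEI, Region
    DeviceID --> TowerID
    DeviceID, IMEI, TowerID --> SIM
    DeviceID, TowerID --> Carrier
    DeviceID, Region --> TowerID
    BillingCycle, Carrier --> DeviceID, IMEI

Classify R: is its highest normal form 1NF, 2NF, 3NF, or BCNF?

Candidate keys: {BillingCycle, Carrier}, {DeviceID}. Prime attributes: {BillingCycle, Carrier, DeviceID}.
Each dependency's left side is a superkey — BCNF holds.

BCNF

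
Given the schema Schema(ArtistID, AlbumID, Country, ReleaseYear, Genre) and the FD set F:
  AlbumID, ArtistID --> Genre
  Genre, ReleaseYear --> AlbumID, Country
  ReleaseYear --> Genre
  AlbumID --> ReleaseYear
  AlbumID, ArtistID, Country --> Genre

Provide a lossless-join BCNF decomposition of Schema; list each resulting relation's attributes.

{AlbumID, Country, Genre, ReleaseYear}; {ArtistID, ReleaseYear}

Candidate keys of the original relation: {AlbumID, ArtistID}, {ArtistID, ReleaseYear}.
Within {AlbumID, ArtistID, Country, Genre, ReleaseYear}: {Genre, ReleaseYear}⁺ ∩ {AlbumID, ArtistID, Country, Genre, ReleaseYear} = {AlbumID, Country, Genre, ReleaseYear}, not the whole set, so Genre, ReleaseYear --> AlbumID, Country violates BCNF; decompose into {AlbumID, Country, Genre, ReleaseYear} and {ArtistID, Genre, ReleaseYear}.
{AlbumID, Country, Genre, ReleaseYear}: every determinant is a superkey — BCNF.
Within {ArtistID, Genre, ReleaseYear}: {ReleaseYear}⁺ ∩ {ArtistID, Genre, ReleaseYear} = {Genre, ReleaseYear}, not the whole set, so ReleaseYear --> Genre violates BCNF; decompose into {Genre, ReleaseYear} and {ArtistID, ReleaseYear}.
{Genre, ReleaseYear}: every determinant is a superkey — BCNF.
{ArtistID, ReleaseYear}: every determinant is a superkey — BCNF.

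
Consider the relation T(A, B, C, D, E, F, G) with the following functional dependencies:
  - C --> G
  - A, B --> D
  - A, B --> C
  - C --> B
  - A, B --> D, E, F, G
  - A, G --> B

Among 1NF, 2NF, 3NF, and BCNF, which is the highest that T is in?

3NF

Candidate keys: {A, B}, {A, C}, {A, G}. Prime attributes: {A, B, C, G}.
C --> G: {C}⁺ = {B, C, G}, which is not all of the attributes, so the left side is not a superkey — BCNF is violated.
But every attribute on its right side ({G}) is prime, and the same holds for every other non-superkey FD, so 3NF still holds.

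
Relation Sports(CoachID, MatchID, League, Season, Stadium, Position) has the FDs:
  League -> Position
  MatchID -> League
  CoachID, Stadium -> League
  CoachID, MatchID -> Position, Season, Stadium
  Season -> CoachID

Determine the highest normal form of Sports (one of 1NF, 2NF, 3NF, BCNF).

1NF

Candidate keys: {CoachID, MatchID}, {MatchID, Season}. Prime attributes: {CoachID, MatchID, Season}.
For League -> Position we have {League}⁺ = {League, Position}; {League} is not a superkey, so BCNF fails.
League -> Position has non-prime {Position} on the right and a non-superkey on the left, so 3NF fails.
Since {MatchID} ⊂ {CoachID, MatchID} and {MatchID}⁺ ⊇ {League, Position} with {League, Position} non-prime, there is a partial dependency; 2NF fails.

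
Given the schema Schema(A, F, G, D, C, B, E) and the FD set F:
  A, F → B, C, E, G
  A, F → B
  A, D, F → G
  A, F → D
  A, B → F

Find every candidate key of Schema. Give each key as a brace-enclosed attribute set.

{A, B}, {A, F}

No FD produces {A}, so it must be in every candidate key.
Closure of {A, B} is {A, B, C, D, E, F, G}, the whole schema; {A, B} is a candidate key.
Closure of {A, F} is {A, B, C, D, E, F, G}, the whole schema; {A, F} is a candidate key.
Any other superkey properly contains one of these, so there are no further candidate keys.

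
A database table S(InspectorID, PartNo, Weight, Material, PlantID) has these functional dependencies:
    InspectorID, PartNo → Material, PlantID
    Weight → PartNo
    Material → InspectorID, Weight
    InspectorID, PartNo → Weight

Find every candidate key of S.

{InspectorID, PartNo}, {InspectorID, Weight}, {Material}

{Material}⁺ = {InspectorID, Material, PartNo, PlantID, Weight} — all of the relation — so {Material} is a candidate key.
{InspectorID, PartNo}⁺ = {InspectorID, Material, PartNo, PlantID, Weight} — all of the relation — so {InspectorID, PartNo} is a candidate key.
{InspectorID, Weight}⁺ = {InspectorID, Material, PartNo, PlantID, Weight} — all of the relation — so {InspectorID, Weight} is a candidate key.
Any other superkey properly contains one of these, so there are no further candidate keys.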